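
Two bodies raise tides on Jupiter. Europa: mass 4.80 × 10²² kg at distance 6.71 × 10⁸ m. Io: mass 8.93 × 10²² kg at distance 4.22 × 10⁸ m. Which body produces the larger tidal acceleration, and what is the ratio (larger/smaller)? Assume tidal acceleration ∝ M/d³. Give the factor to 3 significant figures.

Io, by a factor of ≈ 7.48

Tidal stretch scales as M/d³; compute that for each body.
Europa: (4.80 × 10²²) / (6.71 × 10⁸)³ = 1.589 × 10⁻⁴
Io: (8.93 × 10²²) / (4.22 × 10⁸)³ = 1.188 × 10⁻³
Ratio (larger/smaller) = 7.48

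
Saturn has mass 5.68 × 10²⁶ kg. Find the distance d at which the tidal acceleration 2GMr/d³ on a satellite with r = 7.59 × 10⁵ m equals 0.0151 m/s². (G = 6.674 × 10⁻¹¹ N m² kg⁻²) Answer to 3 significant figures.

2GMr/d³ = a_tidal  ⇒  d = (2GMr / a_tidal)^(1/3)
d = (2 × 6.674×10⁻¹¹ × (5.68 × 10²⁶) × (7.59 × 10⁵) / (0.0151))^(1/3)
  = 1.56 × 10⁸ m

1.56 × 10⁸ m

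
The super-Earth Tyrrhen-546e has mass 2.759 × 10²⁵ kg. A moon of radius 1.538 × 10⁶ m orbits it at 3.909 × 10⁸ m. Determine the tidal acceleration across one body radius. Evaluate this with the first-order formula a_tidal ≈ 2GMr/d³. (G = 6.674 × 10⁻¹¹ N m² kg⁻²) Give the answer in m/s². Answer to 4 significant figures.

9.483 × 10⁻⁵ m/s²

The tidal stretch is the gradient of GM/d² times the body's extent r, hence the 1/d³ dependence.
a_tidal = 2GMr/d³
        = 2 × (6.674 × 10⁻¹¹) × (2.759 × 10²⁵) × (1.538 × 10⁶) / (3.909 × 10⁸)³
        = 9.483 × 10⁻⁵ m/s²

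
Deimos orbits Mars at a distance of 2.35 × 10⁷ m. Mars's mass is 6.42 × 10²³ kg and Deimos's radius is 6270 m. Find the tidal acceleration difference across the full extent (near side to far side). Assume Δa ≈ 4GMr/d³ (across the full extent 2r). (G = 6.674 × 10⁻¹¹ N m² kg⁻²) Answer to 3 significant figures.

8.28 × 10⁻⁵ m/s²

Δg = 4GMr/d³
   = 4 × (6.674 × 10⁻¹¹) × (6.42 × 10²³) × (6270) / (2.35 × 10⁷)³
   = 8.28 × 10⁻⁵ m/s²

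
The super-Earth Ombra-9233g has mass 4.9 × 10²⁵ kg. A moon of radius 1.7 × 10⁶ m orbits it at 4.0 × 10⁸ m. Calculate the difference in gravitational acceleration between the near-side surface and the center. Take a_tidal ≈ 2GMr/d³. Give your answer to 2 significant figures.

Δg = 2GMr/d³
   = 2 × (6.674 × 10⁻¹¹) × (4.9 × 10²⁵) × (1.7 × 10⁶) / (4.0 × 10⁸)³
   = 1.7 × 10⁻⁴ m/s²

1.7 × 10⁻⁴ m/s²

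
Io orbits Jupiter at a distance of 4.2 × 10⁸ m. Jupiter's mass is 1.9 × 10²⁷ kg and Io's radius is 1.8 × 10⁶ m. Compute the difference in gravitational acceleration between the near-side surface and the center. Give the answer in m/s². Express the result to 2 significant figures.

6.2 × 10⁻³ m/s²

The tidal stretch is the gradient of GM/d² times the body's extent r, hence the 1/d³ dependence.
Δa = 2GMr/d³
   = 2 × (6.674 × 10⁻¹¹) × (1.9 × 10²⁷) × (1.8 × 10⁶) / (4.2 × 10⁸)³
   = 6.2 × 10⁻³ m/s²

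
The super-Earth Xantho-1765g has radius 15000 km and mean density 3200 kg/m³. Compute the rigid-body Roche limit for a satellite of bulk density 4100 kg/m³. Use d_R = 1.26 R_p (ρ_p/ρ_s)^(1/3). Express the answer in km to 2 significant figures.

17000 km

d_R = 1.26 × 15000 km × (3200/4100)^(1/3)
    = 17000 km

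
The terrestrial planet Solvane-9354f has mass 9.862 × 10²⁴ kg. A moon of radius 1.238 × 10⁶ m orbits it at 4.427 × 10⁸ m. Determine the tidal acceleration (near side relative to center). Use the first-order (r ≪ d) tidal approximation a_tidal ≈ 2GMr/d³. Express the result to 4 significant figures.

a_tidal = 2GMr/d³
        = 2 × (6.674 × 10⁻¹¹) × (9.862 × 10²⁴) × (1.238 × 10⁶) / (4.427 × 10⁸)³
        = 1.878 × 10⁻⁵ m/s²

1.878 × 10⁻⁵ m/s²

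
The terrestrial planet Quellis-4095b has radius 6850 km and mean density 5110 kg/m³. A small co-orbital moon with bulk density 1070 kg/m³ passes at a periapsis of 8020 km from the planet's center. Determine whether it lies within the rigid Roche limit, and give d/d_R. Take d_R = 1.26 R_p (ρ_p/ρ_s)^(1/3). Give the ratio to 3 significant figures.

inside; d/d_R ≈ 0.552

d_R = 1.26 × (6850 km) × (5110/1070)^(1/3) = 14530 km
d/d_R = (8020) / (14530) = 0.552
Since d/d_R < 1, the body is inside the Roche limit.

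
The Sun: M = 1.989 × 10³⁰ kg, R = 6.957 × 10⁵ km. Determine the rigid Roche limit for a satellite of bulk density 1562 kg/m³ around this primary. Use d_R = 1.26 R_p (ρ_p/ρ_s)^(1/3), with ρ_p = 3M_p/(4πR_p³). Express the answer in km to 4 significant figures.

8.472 × 10⁵ km

ρ_p = 3M_p/(4πR_p³) = 3 × (1.989 × 10³⁰) / (4π × (6.957 × 10⁸ m)³) = 1410 kg/m³
d_R = 1.26 × 6.957 × 10⁵ km × (1410/1562)^(1/3)
    = 8.472 × 10⁵ km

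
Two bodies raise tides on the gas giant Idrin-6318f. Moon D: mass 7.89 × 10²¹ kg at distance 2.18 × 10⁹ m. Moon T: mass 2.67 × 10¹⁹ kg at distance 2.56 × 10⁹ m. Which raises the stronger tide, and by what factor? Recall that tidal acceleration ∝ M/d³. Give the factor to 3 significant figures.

The tide-raising term goes as M/d³ (the gradient of a 1/d² field).
Moon D: (7.89 × 10²¹) / (2.18 × 10⁹)³ = 7.616 × 10⁻⁷
Moon T: (2.67 × 10¹⁹) / (2.56 × 10⁹)³ = 1.591 × 10⁻⁹
Ratio (larger/smaller) = 479

Moon D, by a factor of ≈ 479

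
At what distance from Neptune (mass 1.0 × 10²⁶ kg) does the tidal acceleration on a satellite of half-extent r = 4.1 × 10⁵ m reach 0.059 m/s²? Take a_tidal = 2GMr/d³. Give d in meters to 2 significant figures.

2GMr/d³ = a_tidal  ⇒  d = (2GMr / a_tidal)^(1/3)
d = (2 × 6.674×10⁻¹¹ × (1.0 × 10²⁶) × (4.1 × 10⁵) / (0.059))^(1/3)
  = 4.5 × 10⁷ m

4.5 × 10⁷ m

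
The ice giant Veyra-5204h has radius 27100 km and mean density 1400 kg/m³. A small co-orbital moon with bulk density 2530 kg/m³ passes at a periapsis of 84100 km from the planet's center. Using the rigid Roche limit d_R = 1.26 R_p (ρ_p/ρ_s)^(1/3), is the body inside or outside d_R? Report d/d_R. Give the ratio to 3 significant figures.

outside; d/d_R ≈ 3.00

d_R = 1.26 × (27100 km) × (1400/2530)^(1/3) = 28030 km
d/d_R = (84100) / (28030) = 3.00
Since d/d_R > 1, the body is outside the Roche limit.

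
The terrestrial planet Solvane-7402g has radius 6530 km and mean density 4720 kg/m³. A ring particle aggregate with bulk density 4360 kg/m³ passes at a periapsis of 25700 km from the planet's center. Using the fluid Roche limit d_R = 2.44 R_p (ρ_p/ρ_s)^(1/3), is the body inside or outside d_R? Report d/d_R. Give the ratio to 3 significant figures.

outside; d/d_R ≈ 1.57

d_R = 2.44 × (6530 km) × (4720/4360)^(1/3) = 16360 km
d/d_R = (25700) / (16360) = 1.57
Since d/d_R > 1, the body is outside the Roche limit.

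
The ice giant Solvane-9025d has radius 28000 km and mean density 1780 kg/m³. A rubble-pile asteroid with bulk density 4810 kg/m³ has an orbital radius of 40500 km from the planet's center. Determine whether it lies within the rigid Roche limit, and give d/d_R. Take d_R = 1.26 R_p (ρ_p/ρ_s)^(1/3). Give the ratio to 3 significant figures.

d_R = 1.26 × (28000 km) × (1780/4810)^(1/3) = 25330 km
d/d_R = (40500) / (25330) = 1.60
Since d/d_R > 1, the body is outside the Roche limit.

outside; d/d_R ≈ 1.60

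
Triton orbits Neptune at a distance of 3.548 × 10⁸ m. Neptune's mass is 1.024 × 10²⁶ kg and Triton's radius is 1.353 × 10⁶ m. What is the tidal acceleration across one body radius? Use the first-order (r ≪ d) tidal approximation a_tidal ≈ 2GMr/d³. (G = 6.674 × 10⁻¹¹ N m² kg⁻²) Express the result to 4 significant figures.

4.141 × 10⁻⁴ m/s²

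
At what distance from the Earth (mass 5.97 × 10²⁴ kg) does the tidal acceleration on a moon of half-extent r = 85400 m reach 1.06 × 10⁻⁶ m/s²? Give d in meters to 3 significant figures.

2GMr/d³ = a_tidal  ⇒  d = (2GMr / a_tidal)^(1/3)
d = (2 × 6.674×10⁻¹¹ × (5.97 × 10²⁴) × (85400) / (1.06 × 10⁻⁶))^(1/3)
  = 4.00 × 10⁸ m

4.00 × 10⁸ m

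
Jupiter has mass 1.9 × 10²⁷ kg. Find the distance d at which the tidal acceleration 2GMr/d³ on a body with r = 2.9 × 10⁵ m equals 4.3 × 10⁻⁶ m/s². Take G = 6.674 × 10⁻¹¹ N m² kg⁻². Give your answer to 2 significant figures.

2.6 × 10⁹ m

2GMr/d³ = a_tidal  ⇒  d = (2GMr / a_tidal)^(1/3)
d = (2 × 6.674×10⁻¹¹ × (1.9 × 10²⁷) × (2.9 × 10⁵) / (4.3 × 10⁻⁶))^(1/3)
  = 2.6 × 10⁹ m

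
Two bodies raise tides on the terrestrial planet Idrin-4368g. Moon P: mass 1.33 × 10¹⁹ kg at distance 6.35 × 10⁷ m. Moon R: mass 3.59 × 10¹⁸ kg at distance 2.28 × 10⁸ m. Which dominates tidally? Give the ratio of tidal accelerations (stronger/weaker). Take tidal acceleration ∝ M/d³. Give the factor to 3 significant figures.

The tide-raising term goes as M/d³ (the gradient of a 1/d² field).
Moon P: (1.33 × 10¹⁹) / (6.35 × 10⁷)³ = 5.194 × 10⁻⁵
Moon R: (3.59 × 10¹⁸) / (2.28 × 10⁸)³ = 3.029 × 10⁻⁷
Ratio (larger/smaller) = 171

Moon P, by a factor of ≈ 171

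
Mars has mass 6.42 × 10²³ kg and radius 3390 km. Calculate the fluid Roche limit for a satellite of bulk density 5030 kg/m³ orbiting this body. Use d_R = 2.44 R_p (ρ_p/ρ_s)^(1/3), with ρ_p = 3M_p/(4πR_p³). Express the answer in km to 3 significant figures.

ρ_p = 3M_p/(4πR_p³) = 3 × (6.42 × 10²³) / (4π × (3.39 × 10⁶ m)³) = 3930 kg/m³
d_R = 2.44 × 3390 km × (3930/5030)^(1/3)
    = 7620 km

7620 km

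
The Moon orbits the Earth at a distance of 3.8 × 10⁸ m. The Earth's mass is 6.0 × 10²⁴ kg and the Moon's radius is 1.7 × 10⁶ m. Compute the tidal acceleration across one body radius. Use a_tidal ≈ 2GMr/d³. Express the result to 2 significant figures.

2.5 × 10⁻⁵ m/s²

Δa = 2GMr/d³
   = 2 × (6.674 × 10⁻¹¹) × (6.0 × 10²⁴) × (1.7 × 10⁶) / (3.8 × 10⁸)³
   = 2.5 × 10⁻⁵ m/s²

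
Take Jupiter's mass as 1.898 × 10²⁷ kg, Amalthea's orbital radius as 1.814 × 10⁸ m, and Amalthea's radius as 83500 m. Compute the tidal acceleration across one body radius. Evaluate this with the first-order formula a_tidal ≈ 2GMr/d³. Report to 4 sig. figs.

Since r ≪ d, expand the inverse-square field across one radius to get the leading 2GMr/d³ term.
Δa = 2GMr/d³
   = 2 × (6.674 × 10⁻¹¹) × (1.898 × 10²⁷) × (83500) / (1.814 × 10⁸)³
   = 3.544 × 10⁻³ m/s²

3.544 × 10⁻³ m/s²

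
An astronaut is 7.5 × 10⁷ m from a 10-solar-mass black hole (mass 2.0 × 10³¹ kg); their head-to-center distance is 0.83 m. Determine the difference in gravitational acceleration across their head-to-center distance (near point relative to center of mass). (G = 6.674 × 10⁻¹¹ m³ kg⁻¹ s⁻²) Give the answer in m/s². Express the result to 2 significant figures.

Δg = 2GMr/d³
   = 2 × (6.674 × 10⁻¹¹) × (2.0 × 10³¹) × (0.83) / (7.5 × 10⁷)³
   = 5.3 × 10⁻³ m/s²

5.3 × 10⁻³ m/s²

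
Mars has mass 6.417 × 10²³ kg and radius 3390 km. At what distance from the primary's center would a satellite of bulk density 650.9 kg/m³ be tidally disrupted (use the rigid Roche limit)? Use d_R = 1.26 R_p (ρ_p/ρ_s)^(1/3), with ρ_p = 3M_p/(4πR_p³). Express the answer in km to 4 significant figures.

7779 km

ρ_p = 3M_p/(4πR_p³) = 3 × (6.417 × 10²³) / (4π × (3.390 × 10⁶ m)³) = 3932 kg/m³
d_R = 1.26 × 3390 km × (3932/650.9)^(1/3)
    = 7779 km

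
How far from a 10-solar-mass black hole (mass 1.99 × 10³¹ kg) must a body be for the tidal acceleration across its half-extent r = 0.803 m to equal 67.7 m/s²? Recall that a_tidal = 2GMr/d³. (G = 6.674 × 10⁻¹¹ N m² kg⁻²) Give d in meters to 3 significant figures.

2GMr/d³ = a_tidal  ⇒  d = (2GMr / a_tidal)^(1/3)
d = (2 × 6.674×10⁻¹¹ × (1.99 × 10³¹) × (0.803) / (67.7))^(1/3)
  = 3.16 × 10⁶ m

3.16 × 10⁶ m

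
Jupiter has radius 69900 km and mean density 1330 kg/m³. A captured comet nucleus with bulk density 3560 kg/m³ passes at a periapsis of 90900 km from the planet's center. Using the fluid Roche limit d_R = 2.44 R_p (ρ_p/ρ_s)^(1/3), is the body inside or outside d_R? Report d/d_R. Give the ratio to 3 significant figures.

inside; d/d_R ≈ 0.740

d_R = 2.44 × (69900 km) × (1330/3560)^(1/3) = 1.228 × 10⁵ km
d/d_R = (90900) / (1.228 × 10⁵) = 0.740
Since d/d_R < 1, the body is inside the Roche limit.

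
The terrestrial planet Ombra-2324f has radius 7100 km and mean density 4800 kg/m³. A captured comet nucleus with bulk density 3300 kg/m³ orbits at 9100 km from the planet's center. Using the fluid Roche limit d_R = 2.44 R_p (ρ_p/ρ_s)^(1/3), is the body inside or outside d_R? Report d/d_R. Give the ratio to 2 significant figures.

d_R = 2.44 × (7100 km) × (4800/3300)^(1/3) = 19630 km
d/d_R = (9100) / (19630) = 0.46
Since d/d_R < 1, the body is inside the Roche limit.

inside; d/d_R ≈ 0.46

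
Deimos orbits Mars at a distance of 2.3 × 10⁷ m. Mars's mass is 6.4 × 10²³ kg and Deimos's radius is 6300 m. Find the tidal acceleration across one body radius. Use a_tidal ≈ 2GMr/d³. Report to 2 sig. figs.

4.4 × 10⁻⁵ m/s²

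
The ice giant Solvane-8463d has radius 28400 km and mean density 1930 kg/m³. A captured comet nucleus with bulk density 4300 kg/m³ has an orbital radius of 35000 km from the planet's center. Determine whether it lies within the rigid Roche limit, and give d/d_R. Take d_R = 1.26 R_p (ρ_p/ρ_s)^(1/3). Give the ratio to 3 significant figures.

outside; d/d_R ≈ 1.28

d_R = 1.26 × (28400 km) × (1930/4300)^(1/3) = 27400 km
d/d_R = (35000) / (27400) = 1.28
Since d/d_R > 1, the body is outside the Roche limit.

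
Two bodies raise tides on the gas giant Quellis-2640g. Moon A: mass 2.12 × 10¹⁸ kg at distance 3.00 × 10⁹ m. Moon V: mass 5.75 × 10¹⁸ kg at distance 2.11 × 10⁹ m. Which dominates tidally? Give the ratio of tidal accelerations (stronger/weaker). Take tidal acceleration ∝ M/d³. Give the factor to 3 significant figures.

Compare M/d³ for the two perturbers:
Moon A: (2.12 × 10¹⁸) / (3.00 × 10⁹)³ = 7.852 × 10⁻¹¹
Moon V: (5.75 × 10¹⁸) / (2.11 × 10⁹)³ = 6.121 × 10⁻¹⁰
Ratio (larger/smaller) = 7.80

Moon V, by a factor of ≈ 7.80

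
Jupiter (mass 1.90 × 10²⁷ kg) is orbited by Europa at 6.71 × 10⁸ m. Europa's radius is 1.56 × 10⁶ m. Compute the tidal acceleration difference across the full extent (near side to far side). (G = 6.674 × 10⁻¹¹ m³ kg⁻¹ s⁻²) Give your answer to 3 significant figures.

Δa = 4GMr/d³
   = 4 × (6.674 × 10⁻¹¹) × (1.90 × 10²⁷) × (1.56 × 10⁶) / (6.71 × 10⁸)³
   = 2.62 × 10⁻³ m/s²

2.62 × 10⁻³ m/s²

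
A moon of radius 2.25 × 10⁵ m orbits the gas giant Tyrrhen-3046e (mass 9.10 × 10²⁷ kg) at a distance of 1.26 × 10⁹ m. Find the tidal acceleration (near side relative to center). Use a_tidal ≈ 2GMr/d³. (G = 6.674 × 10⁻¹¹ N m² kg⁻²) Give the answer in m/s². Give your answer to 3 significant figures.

1.37 × 10⁻⁴ m/s²

The tidal stretch is the gradient of GM/d² times the body's extent r, hence the 1/d³ dependence.
Δg = 2GMr/d³
   = 2 × (6.674 × 10⁻¹¹) × (9.10 × 10²⁷) × (2.25 × 10⁵) / (1.26 × 10⁹)³
   = 1.37 × 10⁻⁴ m/s²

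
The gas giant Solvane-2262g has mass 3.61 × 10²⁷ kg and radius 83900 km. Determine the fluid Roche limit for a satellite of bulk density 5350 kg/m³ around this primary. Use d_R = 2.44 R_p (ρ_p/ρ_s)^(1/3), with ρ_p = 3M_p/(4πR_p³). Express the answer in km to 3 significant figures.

ρ_p = 3M_p/(4πR_p³) = 3 × (3.61 × 10²⁷) / (4π × (8.39 × 10⁷ m)³) = 1460 kg/m³
d_R = 2.44 × 83900 km × (1460/5350)^(1/3)
    = 1.33 × 10⁵ km

1.33 × 10⁵ km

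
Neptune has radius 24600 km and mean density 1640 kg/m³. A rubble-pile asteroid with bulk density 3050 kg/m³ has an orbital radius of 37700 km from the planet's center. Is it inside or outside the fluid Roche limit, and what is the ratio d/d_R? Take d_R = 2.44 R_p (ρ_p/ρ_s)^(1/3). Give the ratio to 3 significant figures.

inside; d/d_R ≈ 0.772

d_R = 2.44 × (24600 km) × (1640/3050)^(1/3) = 48810 km
d/d_R = (37700) / (48810) = 0.772
Since d/d_R < 1, the body is inside the Roche limit.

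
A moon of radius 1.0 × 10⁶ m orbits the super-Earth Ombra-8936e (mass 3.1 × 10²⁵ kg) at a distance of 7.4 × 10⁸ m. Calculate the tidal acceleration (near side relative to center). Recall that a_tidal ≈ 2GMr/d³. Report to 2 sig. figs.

The tidal stretch is the gradient of GM/d² times the body's extent r, hence the 1/d³ dependence.
Δa = 2GMr/d³
   = 2 × (6.674 × 10⁻¹¹) × (3.1 × 10²⁵) × (1.0 × 10⁶) / (7.4 × 10⁸)³
   = 1.0 × 10⁻⁵ m/s²

1.0 × 10⁻⁵ m/s²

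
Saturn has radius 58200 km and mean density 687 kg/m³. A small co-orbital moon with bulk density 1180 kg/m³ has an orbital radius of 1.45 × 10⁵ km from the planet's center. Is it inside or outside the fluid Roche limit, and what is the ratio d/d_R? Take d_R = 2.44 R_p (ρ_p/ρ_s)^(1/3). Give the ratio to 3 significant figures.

outside; d/d_R ≈ 1.22

d_R = 2.44 × (58200 km) × (687/1180)^(1/3) = 1.186 × 10⁵ km
d/d_R = (1.45 × 10⁵) / (1.186 × 10⁵) = 1.22
Since d/d_R > 1, the body is outside the Roche limit.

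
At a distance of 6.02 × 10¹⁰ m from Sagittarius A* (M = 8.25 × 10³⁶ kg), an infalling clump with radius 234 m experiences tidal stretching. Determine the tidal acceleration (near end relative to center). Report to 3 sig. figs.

Δg = 2GMr/d³
   = 2 × (6.674 × 10⁻¹¹) × (8.25 × 10³⁶) × (234) / (6.02 × 10¹⁰)³
   = 1.18 × 10⁻³ m/s²

1.18 × 10⁻³ m/s²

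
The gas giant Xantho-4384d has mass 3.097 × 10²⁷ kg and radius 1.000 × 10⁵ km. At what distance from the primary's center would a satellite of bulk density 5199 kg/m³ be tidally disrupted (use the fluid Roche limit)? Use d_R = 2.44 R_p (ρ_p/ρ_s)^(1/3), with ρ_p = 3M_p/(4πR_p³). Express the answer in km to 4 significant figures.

1.274 × 10⁵ km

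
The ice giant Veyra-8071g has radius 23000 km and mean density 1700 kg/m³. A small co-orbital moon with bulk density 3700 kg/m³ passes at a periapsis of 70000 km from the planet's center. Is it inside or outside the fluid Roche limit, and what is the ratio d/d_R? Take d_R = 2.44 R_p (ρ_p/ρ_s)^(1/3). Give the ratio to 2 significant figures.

outside; d/d_R ≈ 1.6

d_R = 2.44 × (23000 km) × (1700/3700)^(1/3) = 43300 km
d/d_R = (70000) / (43300) = 1.6
Since d/d_R > 1, the body is outside the Roche limit.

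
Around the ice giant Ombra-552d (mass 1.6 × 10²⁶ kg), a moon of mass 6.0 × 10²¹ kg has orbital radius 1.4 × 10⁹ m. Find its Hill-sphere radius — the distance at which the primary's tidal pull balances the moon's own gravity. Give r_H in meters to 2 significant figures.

3.2 × 10⁷ m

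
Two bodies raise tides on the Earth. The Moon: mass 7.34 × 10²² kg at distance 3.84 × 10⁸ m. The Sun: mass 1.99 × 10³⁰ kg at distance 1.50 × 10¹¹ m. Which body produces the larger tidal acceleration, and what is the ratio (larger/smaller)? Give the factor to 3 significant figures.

The Moon, by a factor of ≈ 2.20

Compare M/d³ for the two perturbers:
The Moon: (7.34 × 10²²) / (3.84 × 10⁸)³ = 1.296 × 10⁻³
The Sun: (1.99 × 10³⁰) / (1.50 × 10¹¹)³ = 5.896 × 10⁻⁴
Ratio (larger/smaller) = 2.20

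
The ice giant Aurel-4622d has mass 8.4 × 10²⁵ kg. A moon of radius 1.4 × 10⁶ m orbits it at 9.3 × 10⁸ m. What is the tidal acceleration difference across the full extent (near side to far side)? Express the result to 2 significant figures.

Δg = 4GMr/d³
   = 4 × (6.674 × 10⁻¹¹) × (8.4 × 10²⁵) × (1.4 × 10⁶) / (9.3 × 10⁸)³
   = 3.9 × 10⁻⁵ m/s²

3.9 × 10⁻⁵ m/s²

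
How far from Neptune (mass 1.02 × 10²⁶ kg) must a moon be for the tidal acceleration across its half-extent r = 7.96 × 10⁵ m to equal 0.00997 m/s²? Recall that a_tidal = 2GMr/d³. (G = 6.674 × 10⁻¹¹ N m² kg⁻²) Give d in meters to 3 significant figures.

2GMr/d³ = a_tidal  ⇒  d = (2GMr / a_tidal)^(1/3)
d = (2 × 6.674×10⁻¹¹ × (1.02 × 10²⁶) × (7.96 × 10⁵) / (0.00997))^(1/3)
  = 1.03 × 10⁸ m

1.03 × 10⁸ m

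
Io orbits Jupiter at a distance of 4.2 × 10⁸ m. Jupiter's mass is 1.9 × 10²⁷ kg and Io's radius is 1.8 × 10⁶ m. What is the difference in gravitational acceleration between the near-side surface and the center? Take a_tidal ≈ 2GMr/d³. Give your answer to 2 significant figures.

6.2 × 10⁻³ m/s²

Since r ≪ d, expand the inverse-square field across one radius to get the leading 2GMr/d³ term.
a_tidal = 2GMr/d³
        = 2 × (6.674 × 10⁻¹¹) × (1.9 × 10²⁷) × (1.8 × 10⁶) / (4.2 × 10⁸)³
        = 6.2 × 10⁻³ m/s²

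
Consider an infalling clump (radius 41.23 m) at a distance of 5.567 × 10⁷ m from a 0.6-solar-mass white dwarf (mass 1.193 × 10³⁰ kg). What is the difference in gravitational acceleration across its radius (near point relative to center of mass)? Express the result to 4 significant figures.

Δg = 2GMr/d³
   = 2 × (6.674 × 10⁻¹¹) × (1.193 × 10³⁰) × (41.23) / (5.567 × 10⁷)³
   = 3.805 × 10⁻² m/s²

3.805 × 10⁻² m/s²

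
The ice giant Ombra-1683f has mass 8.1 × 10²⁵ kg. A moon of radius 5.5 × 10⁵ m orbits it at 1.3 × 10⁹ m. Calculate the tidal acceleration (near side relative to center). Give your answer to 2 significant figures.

Δa = 2GMr/d³
   = 2 × (6.674 × 10⁻¹¹) × (8.1 × 10²⁵) × (5.5 × 10⁵) / (1.3 × 10⁹)³
   = 2.7 × 10⁻⁶ m/s²

2.7 × 10⁻⁶ m/s²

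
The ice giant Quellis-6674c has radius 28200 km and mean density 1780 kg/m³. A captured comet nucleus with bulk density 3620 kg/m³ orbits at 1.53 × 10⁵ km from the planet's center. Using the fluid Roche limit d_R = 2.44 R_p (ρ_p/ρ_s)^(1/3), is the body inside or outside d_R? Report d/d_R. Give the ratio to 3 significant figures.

outside; d/d_R ≈ 2.82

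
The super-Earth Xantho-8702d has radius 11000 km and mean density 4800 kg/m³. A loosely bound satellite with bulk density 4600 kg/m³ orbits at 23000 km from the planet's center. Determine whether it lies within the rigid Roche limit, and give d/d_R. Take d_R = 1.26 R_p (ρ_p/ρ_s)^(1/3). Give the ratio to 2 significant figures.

outside; d/d_R ≈ 1.6

d_R = 1.26 × (11000 km) × (4800/4600)^(1/3) = 14060 km
d/d_R = (23000) / (14060) = 1.6
Since d/d_R > 1, the body is outside the Roche limit.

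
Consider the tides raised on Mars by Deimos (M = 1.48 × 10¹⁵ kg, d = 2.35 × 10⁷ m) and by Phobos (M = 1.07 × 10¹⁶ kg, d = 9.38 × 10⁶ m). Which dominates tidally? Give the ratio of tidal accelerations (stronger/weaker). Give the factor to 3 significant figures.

Phobos, by a factor of ≈ 114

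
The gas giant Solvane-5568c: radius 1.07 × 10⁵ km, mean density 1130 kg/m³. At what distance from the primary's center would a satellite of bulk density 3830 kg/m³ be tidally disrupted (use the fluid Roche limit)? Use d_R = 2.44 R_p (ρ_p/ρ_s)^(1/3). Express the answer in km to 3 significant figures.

d_R = 2.44 × 1.07 × 10⁵ km × (1130/3830)^(1/3)
    = 1.74 × 10⁵ km

1.74 × 10⁵ km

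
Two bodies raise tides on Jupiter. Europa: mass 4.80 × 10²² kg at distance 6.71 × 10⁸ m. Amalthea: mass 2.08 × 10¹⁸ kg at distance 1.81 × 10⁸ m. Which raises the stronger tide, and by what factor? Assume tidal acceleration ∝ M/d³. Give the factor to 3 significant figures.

The tide-raising term goes as M/d³ (the gradient of a 1/d² field).
Europa: (4.80 × 10²²) / (6.71 × 10⁸)³ = 1.589 × 10⁻⁴
Amalthea: (2.08 × 10¹⁸) / (1.81 × 10⁸)³ = 3.508 × 10⁻⁷
Ratio (larger/smaller) = 453

Europa, by a factor of ≈ 453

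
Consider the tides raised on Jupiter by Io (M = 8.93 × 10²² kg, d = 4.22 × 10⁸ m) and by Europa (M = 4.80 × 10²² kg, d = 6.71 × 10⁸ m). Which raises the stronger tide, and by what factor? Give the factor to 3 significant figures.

Io, by a factor of ≈ 7.48

Tidal acceleration ∝ M/d³, so compare M/d³ for each.
Io: (8.93 × 10²²) / (4.22 × 10⁸)³ = 1.188 × 10⁻³
Europa: (4.80 × 10²²) / (6.71 × 10⁸)³ = 1.589 × 10⁻⁴
Ratio (larger/smaller) = 7.48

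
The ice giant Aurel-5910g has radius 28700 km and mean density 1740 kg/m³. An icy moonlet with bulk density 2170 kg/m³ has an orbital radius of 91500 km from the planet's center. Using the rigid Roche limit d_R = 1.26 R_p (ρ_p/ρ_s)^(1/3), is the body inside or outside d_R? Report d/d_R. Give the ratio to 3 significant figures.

outside; d/d_R ≈ 2.72

d_R = 1.26 × (28700 km) × (1740/2170)^(1/3) = 33600 km
d/d_R = (91500) / (33600) = 2.72
Since d/d_R > 1, the body is outside the Roche limit.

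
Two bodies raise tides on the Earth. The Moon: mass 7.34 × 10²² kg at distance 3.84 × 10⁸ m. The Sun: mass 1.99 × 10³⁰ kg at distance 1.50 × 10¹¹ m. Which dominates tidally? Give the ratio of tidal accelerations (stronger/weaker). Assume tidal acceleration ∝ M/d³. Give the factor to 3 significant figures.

Tidal acceleration ∝ M/d³, so compare M/d³ for each.
The Moon: (7.34 × 10²²) / (3.84 × 10⁸)³ = 1.296 × 10⁻³
The Sun: (1.99 × 10³⁰) / (1.50 × 10¹¹)³ = 5.896 × 10⁻⁴
Ratio (larger/smaller) = 2.20

The Moon, by a factor of ≈ 2.20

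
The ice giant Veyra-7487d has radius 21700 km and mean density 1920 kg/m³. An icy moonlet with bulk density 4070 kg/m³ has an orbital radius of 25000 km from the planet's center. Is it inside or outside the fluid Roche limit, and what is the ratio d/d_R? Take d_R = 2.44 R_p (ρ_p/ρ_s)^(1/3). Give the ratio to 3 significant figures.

d_R = 2.44 × (21700 km) × (1920/4070)^(1/3) = 41220 km
d/d_R = (25000) / (41220) = 0.607
Since d/d_R < 1, the body is inside the Roche limit.

inside; d/d_R ≈ 0.607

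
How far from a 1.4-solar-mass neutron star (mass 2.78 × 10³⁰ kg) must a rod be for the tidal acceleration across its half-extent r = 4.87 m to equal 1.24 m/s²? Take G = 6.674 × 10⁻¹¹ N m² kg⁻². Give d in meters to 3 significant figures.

1.13 × 10⁷ m

2GMr/d³ = a_tidal  ⇒  d = (2GMr / a_tidal)^(1/3)
d = (2 × 6.674×10⁻¹¹ × (2.78 × 10³⁰) × (4.87) / (1.24))^(1/3)
  = 1.13 × 10⁷ m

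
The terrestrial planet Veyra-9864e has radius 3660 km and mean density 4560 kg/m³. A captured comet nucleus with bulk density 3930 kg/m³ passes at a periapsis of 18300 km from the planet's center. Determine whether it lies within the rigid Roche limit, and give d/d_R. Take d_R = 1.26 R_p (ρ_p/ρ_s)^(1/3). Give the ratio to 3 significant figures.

outside; d/d_R ≈ 3.78

d_R = 1.26 × (3660 km) × (4560/3930)^(1/3) = 4846 km
d/d_R = (18300) / (4846) = 3.78
Since d/d_R > 1, the body is outside the Roche limit.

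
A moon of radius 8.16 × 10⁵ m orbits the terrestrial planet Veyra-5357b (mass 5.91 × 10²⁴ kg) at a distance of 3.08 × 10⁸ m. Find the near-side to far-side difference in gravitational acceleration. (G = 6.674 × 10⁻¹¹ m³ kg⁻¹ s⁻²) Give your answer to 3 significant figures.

a_tidal = 4GMr/d³
        = 4 × (6.674 × 10⁻¹¹) × (5.91 × 10²⁴) × (8.16 × 10⁵) / (3.08 × 10⁸)³
        = 4.41 × 10⁻⁵ m/s²

4.41 × 10⁻⁵ m/s²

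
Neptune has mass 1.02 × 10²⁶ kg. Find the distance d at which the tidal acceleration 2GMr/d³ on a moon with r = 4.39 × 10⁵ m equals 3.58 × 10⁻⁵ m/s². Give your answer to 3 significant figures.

5.51 × 10⁸ m

2GMr/d³ = a_tidal  ⇒  d = (2GMr / a_tidal)^(1/3)
d = (2 × 6.674×10⁻¹¹ × (1.02 × 10²⁶) × (4.39 × 10⁵) / (3.58 × 10⁻⁵))^(1/3)
  = 5.51 × 10⁸ m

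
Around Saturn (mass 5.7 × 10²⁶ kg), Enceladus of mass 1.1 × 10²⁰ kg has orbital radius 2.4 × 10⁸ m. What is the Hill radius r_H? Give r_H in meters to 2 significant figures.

r_H ≈ a (m/3M)^(1/3)
    = (2.4 × 10⁸) × (1.1 × 10²⁰ / (3 × 5.7 × 10²⁶))^(1/3)
    = 9.6 × 10⁵ m

9.6 × 10⁵ m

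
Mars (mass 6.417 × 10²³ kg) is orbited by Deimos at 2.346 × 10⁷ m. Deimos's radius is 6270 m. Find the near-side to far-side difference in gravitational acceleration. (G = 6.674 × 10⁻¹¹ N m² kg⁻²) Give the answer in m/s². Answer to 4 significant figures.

8.319 × 10⁻⁵ m/s²

Δg = 4GMr/d³
   = 4 × (6.674 × 10⁻¹¹) × (6.417 × 10²³) × (6270) / (2.346 × 10⁷)³
   = 8.319 × 10⁻⁵ m/s²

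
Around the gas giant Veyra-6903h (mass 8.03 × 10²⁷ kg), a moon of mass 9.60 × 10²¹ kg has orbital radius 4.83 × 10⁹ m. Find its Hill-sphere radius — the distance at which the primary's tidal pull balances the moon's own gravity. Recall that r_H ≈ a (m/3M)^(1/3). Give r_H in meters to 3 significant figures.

r_H ≈ a (m/3M)^(1/3)
    = (4.83 × 10⁹) × (9.60 × 10²¹ / (3 × 8.03 × 10²⁷))^(1/3)
    = 3.55 × 10⁷ m

3.55 × 10⁷ m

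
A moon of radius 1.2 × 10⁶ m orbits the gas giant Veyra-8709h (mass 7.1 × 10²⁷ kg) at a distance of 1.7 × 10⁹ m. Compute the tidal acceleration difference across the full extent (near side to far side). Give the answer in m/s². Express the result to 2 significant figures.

a_tidal = 4GMr/d³
        = 4 × (6.674 × 10⁻¹¹) × (7.1 × 10²⁷) × (1.2 × 10⁶) / (1.7 × 10⁹)³
        = 4.6 × 10⁻⁴ m/s²

4.6 × 10⁻⁴ m/s²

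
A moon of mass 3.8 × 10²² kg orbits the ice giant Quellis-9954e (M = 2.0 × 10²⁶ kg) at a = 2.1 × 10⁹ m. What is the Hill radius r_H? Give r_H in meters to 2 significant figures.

r_H ≈ a (m/3M)^(1/3)
    = (2.1 × 10⁹) × (3.8 × 10²² / (3 × 2.0 × 10²⁶))^(1/3)
    = 8.4 × 10⁷ m

8.4 × 10⁷ m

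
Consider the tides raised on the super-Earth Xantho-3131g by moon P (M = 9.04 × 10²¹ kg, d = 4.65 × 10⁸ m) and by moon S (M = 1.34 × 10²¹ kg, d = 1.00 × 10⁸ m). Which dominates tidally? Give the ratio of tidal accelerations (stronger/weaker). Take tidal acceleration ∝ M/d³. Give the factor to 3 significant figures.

Tidal acceleration ∝ M/d³, so compare M/d³ for each.
Moon P: (9.04 × 10²¹) / (4.65 × 10⁸)³ = 8.991 × 10⁻⁵
Moon S: (1.34 × 10²¹) / (1.00 × 10⁸)³ = 1.340 × 10⁻³
Ratio (larger/smaller) = 14.9

Moon S, by a factor of ≈ 14.9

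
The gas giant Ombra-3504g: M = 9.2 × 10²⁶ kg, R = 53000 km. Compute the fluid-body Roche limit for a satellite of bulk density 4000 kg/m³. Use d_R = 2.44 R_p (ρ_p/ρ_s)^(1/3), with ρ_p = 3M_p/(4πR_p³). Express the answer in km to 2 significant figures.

93000 km

ρ_p = 3M_p/(4πR_p³) = 3 × (9.2 × 10²⁶) / (4π × (5.3 × 10⁷ m)³) = 1500 kg/m³
d_R = 2.44 × 53000 km × (1500/4000)^(1/3)
    = 93000 km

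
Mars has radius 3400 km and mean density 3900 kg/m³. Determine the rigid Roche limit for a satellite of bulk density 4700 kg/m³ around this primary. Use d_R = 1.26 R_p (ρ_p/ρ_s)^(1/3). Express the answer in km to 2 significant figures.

d_R = 1.26 × 3400 km × (3900/4700)^(1/3)
    = 4000 km

4000 km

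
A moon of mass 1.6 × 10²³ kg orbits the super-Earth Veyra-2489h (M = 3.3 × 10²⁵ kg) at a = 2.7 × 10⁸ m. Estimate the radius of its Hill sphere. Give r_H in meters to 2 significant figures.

3.2 × 10⁷ m

r_H ≈ a (m/3M)^(1/3)
    = (2.7 × 10⁸) × (1.6 × 10²³ / (3 × 3.3 × 10²⁵))^(1/3)
    = 3.2 × 10⁷ m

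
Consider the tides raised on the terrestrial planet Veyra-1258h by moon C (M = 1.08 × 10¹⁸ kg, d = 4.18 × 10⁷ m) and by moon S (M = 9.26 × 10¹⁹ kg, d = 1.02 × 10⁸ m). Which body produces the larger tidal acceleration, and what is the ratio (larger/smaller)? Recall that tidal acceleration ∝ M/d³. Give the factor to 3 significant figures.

The tide-raising term goes as M/d³ (the gradient of a 1/d² field).
Moon C: (1.08 × 10¹⁸) / (4.18 × 10⁷)³ = 1.479 × 10⁻⁵
Moon S: (9.26 × 10¹⁹) / (1.02 × 10⁸)³ = 8.726 × 10⁻⁵
Ratio (larger/smaller) = 5.90

Moon S, by a factor of ≈ 5.90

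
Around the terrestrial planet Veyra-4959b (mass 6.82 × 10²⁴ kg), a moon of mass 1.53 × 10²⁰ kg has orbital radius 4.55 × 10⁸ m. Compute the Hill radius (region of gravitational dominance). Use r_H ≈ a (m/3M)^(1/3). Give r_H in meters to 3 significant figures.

8.90 × 10⁶ m

r_H ≈ a (m/3M)^(1/3)
    = (4.55 × 10⁸) × (1.53 × 10²⁰ / (3 × 6.82 × 10²⁴))^(1/3)
    = 8.90 × 10⁶ m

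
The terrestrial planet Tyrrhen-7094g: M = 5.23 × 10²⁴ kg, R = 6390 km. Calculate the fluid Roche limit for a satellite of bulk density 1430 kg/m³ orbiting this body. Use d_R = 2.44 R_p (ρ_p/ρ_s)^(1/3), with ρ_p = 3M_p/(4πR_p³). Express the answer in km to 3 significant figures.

23300 km

ρ_p = 3M_p/(4πR_p³) = 3 × (5.23 × 10²⁴) / (4π × (6.39 × 10⁶ m)³) = 4790 kg/m³
d_R = 2.44 × 6390 km × (4790/1430)^(1/3)
    = 23300 km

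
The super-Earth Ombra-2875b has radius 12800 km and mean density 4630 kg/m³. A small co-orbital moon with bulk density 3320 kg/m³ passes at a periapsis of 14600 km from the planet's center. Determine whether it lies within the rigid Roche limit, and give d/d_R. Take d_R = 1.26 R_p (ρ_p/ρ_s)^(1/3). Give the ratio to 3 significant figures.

d_R = 1.26 × (12800 km) × (4630/3320)^(1/3) = 18020 km
d/d_R = (14600) / (18020) = 0.810
Since d/d_R < 1, the body is inside the Roche limit.

inside; d/d_R ≈ 0.810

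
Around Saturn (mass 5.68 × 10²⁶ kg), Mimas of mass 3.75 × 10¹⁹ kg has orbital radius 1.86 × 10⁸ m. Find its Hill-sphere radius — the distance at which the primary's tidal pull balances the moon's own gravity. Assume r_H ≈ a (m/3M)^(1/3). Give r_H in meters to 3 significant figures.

r_H ≈ a (m/3M)^(1/3)
    = (1.86 × 10⁸) × (3.75 × 10¹⁹ / (3 × 5.68 × 10²⁶))^(1/3)
    = 5.21 × 10⁵ m

5.21 × 10⁵ m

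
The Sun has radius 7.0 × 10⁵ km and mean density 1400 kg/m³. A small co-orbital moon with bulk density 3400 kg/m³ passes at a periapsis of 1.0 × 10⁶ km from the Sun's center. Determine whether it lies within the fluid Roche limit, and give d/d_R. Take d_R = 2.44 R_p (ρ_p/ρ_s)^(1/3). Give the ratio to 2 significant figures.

inside; d/d_R ≈ 0.79

d_R = 2.44 × (7.0 × 10⁵ km) × (1400/3400)^(1/3) = 1.271 × 10⁶ km
d/d_R = (1.0 × 10⁶) / (1.271 × 10⁶) = 0.79
Since d/d_R < 1, the body is inside the Roche limit.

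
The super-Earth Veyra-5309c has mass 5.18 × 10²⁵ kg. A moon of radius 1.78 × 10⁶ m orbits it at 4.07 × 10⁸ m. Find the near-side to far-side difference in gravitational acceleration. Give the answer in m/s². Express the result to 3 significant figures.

3.65 × 10⁻⁴ m/s²

The field gradient is 2GM/d³; across the full diameter 2r the difference is 4GMr/d³.
Δa = 4GMr/d³
   = 4 × (6.674 × 10⁻¹¹) × (5.18 × 10²⁵) × (1.78 × 10⁶) / (4.07 × 10⁸)³
   = 3.65 × 10⁻⁴ m/s²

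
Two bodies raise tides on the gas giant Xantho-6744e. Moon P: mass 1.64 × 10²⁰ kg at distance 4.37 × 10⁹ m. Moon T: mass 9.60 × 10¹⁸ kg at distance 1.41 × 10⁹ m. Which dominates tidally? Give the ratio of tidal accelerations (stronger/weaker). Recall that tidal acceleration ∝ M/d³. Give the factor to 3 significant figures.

The tide-raising term goes as M/d³ (the gradient of a 1/d² field).
Moon P: (1.64 × 10²⁰) / (4.37 × 10⁹)³ = 1.965 × 10⁻⁹
Moon T: (9.60 × 10¹⁸) / (1.41 × 10⁹)³ = 3.425 × 10⁻⁹
Ratio (larger/smaller) = 1.74

Moon T, by a factor of ≈ 1.74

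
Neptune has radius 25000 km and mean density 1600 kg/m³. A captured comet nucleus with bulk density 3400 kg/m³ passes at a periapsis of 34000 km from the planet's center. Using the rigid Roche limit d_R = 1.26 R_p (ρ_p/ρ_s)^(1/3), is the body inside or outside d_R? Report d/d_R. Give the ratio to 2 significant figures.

d_R = 1.26 × (25000 km) × (1600/3400)^(1/3) = 24500 km
d/d_R = (34000) / (24500) = 1.4
Since d/d_R > 1, the body is outside the Roche limit.

outside; d/d_R ≈ 1.4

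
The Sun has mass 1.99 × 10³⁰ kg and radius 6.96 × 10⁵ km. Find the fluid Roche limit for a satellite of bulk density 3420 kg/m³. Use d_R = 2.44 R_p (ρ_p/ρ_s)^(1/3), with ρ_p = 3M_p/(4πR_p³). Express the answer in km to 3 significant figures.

ρ_p = 3M_p/(4πR_p³) = 3 × (1.99 × 10³⁰) / (4π × (6.96 × 10⁸ m)³) = 1410 kg/m³
d_R = 2.44 × 6.96 × 10⁵ km × (1410/3420)^(1/3)
    = 1.26 × 10⁶ km

1.26 × 10⁶ km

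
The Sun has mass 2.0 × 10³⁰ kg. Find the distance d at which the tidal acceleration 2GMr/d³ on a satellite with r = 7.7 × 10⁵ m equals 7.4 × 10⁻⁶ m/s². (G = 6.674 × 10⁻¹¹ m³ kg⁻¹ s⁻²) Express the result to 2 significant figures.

2GMr/d³ = a_tidal  ⇒  d = (2GMr / a_tidal)^(1/3)
d = (2 × 6.674×10⁻¹¹ × (2.0 × 10³⁰) × (7.7 × 10⁵) / (7.4 × 10⁻⁶))^(1/3)
  = 3.0 × 10¹⁰ m

3.0 × 10¹⁰ m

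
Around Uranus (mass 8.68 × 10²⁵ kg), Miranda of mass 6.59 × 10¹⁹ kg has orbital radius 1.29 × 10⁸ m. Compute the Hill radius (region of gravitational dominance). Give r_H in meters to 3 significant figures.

8.16 × 10⁵ m

r_H ≈ a (m/3M)^(1/3)
    = (1.29 × 10⁸) × (6.59 × 10¹⁹ / (3 × 8.68 × 10²⁵))^(1/3)
    = 8.16 × 10⁵ m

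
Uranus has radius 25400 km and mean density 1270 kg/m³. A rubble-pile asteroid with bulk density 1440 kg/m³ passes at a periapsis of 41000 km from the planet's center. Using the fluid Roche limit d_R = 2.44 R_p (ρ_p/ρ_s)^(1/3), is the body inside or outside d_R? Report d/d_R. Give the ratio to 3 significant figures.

inside; d/d_R ≈ 0.690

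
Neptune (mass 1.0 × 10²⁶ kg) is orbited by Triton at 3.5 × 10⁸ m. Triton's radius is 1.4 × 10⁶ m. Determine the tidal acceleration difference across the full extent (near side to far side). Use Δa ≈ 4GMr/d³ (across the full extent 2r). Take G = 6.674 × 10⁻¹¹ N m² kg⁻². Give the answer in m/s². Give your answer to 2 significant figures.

Δa = 4GMr/d³
   = 4 × (6.674 × 10⁻¹¹) × (1.0 × 10²⁶) × (1.4 × 10⁶) / (3.5 × 10⁸)³
   = 8.7 × 10⁻⁴ m/s²

8.7 × 10⁻⁴ m/s²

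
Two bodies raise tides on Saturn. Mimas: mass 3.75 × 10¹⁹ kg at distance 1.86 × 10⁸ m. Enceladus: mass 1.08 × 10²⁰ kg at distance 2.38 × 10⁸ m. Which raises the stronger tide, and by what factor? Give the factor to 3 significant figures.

Compare M/d³ for the two perturbers:
Mimas: (3.75 × 10¹⁹) / (1.86 × 10⁸)³ = 5.828 × 10⁻⁶
Enceladus: (1.08 × 10²⁰) / (2.38 × 10⁸)³ = 8.011 × 10⁻⁶
Ratio (larger/smaller) = 1.37

Enceladus, by a factor of ≈ 1.37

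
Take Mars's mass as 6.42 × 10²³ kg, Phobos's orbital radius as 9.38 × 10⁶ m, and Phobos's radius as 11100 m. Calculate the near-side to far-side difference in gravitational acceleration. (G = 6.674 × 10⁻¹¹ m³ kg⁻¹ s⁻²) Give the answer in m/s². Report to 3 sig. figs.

a_tidal = 4GMr/d³
        = 4 × (6.674 × 10⁻¹¹) × (6.42 × 10²³) × (11100) / (9.38 × 10⁶)³
        = 2.31 × 10⁻³ m/s²

2.31 × 10⁻³ m/s²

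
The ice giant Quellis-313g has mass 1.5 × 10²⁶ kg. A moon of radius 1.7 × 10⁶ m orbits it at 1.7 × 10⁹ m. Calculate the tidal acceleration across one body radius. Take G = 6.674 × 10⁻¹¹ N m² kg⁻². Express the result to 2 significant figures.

6.9 × 10⁻⁶ m/s²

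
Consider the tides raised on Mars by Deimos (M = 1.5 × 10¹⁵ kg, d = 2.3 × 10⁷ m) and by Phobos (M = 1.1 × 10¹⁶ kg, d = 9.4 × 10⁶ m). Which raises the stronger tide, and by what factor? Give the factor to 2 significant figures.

Phobos, by a factor of ≈ 110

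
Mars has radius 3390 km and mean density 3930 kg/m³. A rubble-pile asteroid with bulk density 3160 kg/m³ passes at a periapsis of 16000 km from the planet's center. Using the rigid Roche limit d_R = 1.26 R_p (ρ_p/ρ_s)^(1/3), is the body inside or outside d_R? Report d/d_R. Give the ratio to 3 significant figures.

outside; d/d_R ≈ 3.48

d_R = 1.26 × (3390 km) × (3930/3160)^(1/3) = 4593 km
d/d_R = (16000) / (4593) = 3.48
Since d/d_R > 1, the body is outside the Roche limit.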